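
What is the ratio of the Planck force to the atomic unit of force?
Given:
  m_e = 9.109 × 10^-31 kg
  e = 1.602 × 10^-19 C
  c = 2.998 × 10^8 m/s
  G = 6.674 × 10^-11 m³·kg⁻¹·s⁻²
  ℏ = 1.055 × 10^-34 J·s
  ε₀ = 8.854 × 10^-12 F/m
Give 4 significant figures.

1.473 × 10^51

Planck force: F_P = c⁴/G = 1.210 × 10^44 N
atomic unit of force: F_au = E_h/a₀ = m_e²e⁶/((4πε₀)³ℏ⁴) = 8.220 × 10^-8 N
ratio = 1.210 × 10^44 / 8.220 × 10^-8 = 1.473 × 10^51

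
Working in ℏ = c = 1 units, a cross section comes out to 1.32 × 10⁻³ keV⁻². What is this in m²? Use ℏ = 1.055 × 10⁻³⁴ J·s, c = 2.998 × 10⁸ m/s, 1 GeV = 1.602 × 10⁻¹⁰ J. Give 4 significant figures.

5.145 × 10⁻²³ m²

Area is [L]² = [E]⁻²·(ℏc)²; restore (ℏc)².
1 GeV⁻² → (ℏc)² × (1 GeV in J)⁻² = 3.898 × 10⁻³² m².
Convert the energy scale: 1.32 × 10⁻³ keV⁻² = 1.32 × 10⁹ GeV⁻².
Result: 1.32 × 10⁹ × 3.898 × 10⁻³² = 5.145 × 10⁻²³ m².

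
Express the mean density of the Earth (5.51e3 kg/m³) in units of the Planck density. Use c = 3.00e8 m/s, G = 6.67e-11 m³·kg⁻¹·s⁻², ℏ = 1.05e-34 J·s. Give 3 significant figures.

Planck density: ρ_P = c⁵/(ℏG²) = 5.20e96 kg/m³.
5.51e3 / 5.20e96 = 1.06e-93

1.06e-93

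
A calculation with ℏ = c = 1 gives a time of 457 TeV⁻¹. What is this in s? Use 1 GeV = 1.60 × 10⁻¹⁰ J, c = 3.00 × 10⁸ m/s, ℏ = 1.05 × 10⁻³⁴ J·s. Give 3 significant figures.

A time is [E]⁻¹ in ℏ=c=1; restore one factor of ℏ.
1 GeV⁻¹ → ℏ × (1 GeV in J)⁻¹ = 6.56 × 10⁻²⁵ s.
Convert the energy scale: 457 TeV⁻¹ = 0.457 GeV⁻¹.
Result: 0.457 × 6.56 × 10⁻²⁵ = 3.00 × 10⁻²⁵ s.

3.00 × 10⁻²⁵ s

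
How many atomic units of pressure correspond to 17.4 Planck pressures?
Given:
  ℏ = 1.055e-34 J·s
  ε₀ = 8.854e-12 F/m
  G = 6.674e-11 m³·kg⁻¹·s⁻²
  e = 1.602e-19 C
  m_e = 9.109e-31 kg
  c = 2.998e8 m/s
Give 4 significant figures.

Planck pressure: p_P = c⁷/(ℏG²) = 4.632e113 Pa
atomic unit of pressure: P_au = E_h/a₀³ = m_e⁴e¹⁰/((4πε₀)⁵ℏ⁸) = 2.929e13 Pa
17.4 × 4.632e113 / 2.929e13 = 2.752e101

2.752e101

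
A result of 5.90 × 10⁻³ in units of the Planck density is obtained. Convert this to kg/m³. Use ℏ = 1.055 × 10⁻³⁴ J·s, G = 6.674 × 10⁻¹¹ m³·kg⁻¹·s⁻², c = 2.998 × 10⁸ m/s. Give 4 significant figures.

One Planck density: ρ_P = c⁵/(ℏG²) = 5.154 × 10⁹⁶ kg/m³.
5.90 × 10⁻³ × 5.154 × 10⁹⁶ kg/m³ = 3.041 × 10⁹⁴ kg/m³

3.041 × 10⁹⁴ kg/m³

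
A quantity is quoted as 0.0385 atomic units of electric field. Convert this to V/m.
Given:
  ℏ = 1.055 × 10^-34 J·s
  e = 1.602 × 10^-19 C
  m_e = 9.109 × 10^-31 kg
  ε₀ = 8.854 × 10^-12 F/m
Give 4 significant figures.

1.975 × 10^10 V/m

One atomic unit of electric field: E_au = E_h/(e a₀) = m_e²e⁵/((4πε₀)³ℏ⁴) = 5.131 × 10^11 V/m.
0.0385 × 5.131 × 10^11 V/m = 1.975 × 10^10 V/m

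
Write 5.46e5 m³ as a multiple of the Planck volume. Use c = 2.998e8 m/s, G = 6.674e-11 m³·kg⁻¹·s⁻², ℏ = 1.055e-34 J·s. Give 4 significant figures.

1.293e110

Planck volume: V_P = (ℏG/c³)^(3/2) = 4.224e-105 m³.
5.46e5 / 4.224e-105 = 1.293e110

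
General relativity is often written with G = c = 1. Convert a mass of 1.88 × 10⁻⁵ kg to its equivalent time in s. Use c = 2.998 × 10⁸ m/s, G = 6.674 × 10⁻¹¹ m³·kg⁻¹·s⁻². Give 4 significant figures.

4.656 × 10⁻⁴¹ s

Mass → time via G/c³.
1.88 × 10⁻⁵ kg × (G/c³) = 4.656 × 10⁻⁴¹ s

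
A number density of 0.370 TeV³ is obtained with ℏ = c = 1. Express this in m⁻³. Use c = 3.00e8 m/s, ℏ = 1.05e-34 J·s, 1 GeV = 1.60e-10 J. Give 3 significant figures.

Number density is [L]⁻³ = [E]³/(ℏc)³.
1 GeV³ → 1/(ℏc)³ × (1 GeV in J)³ = 1.31e47 m⁻³.
Convert the energy scale: 0.370 TeV³ = 3.70e8 GeV³.
Result: 3.70e8 × 1.31e47 = 4.85e55 m⁻³.

4.85e55 m⁻³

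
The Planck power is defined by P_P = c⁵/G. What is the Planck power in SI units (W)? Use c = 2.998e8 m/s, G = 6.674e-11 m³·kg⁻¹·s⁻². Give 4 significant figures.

P_P = c⁵/G
  = 2.422e42 / 6.674e-11
  = 3.629e52 W

3.629e52 W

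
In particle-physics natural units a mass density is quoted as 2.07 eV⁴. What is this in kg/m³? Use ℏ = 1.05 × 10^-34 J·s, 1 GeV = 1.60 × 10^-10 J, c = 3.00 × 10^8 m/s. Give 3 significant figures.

Mass density is [E]/(c²[L]³) = [E]⁴/(ℏ³c⁵).
1 GeV⁴ → 1/(ℏ³c⁵) × (1 GeV in J)⁴ = 2.33 × 10^20 kg/m³.
Convert the energy scale: 2.07 eV⁴ = 2.07 × 10^-36 GeV⁴.
Result: 2.07 × 10^-36 × 2.33 × 10^20 = 4.82 × 10^-16 kg/m³.

4.82 × 10^-16 kg/m³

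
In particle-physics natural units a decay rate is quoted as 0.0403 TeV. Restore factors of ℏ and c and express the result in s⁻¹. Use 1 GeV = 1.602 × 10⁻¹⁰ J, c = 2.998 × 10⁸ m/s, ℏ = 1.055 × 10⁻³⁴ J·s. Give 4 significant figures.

A rate is [E]/ℏ; divide by ℏ.
1 GeV → 1/ℏ × (1 GeV in J) = 1.518 × 10²⁴ s⁻¹.
Convert the energy scale: 0.0403 TeV = 40.3 GeV.
Result: 40.3 × 1.518 × 10²⁴ = 6.119 × 10²⁵ s⁻¹.

6.119 × 10²⁵ s⁻¹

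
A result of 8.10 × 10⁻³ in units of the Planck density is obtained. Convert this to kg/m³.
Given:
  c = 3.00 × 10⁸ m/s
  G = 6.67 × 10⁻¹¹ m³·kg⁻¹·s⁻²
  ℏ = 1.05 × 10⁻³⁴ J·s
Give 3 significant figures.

4.21 × 10⁹⁴ kg/m³

One Planck density: ρ_P = c⁵/(ℏG²) = 5.20 × 10⁹⁶ kg/m³.
8.10 × 10⁻³ × 5.20 × 10⁹⁶ kg/m³ = 4.21 × 10⁹⁴ kg/m³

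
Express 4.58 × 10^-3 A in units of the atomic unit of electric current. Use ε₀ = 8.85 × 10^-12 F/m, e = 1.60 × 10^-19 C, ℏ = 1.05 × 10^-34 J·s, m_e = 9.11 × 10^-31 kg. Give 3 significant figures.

atomic unit of electric current: I_au = e E_h/ℏ = m_e e⁵/((4πε₀)²ℏ³) = 6.67 × 10^-3 A.
4.58 × 10^-3 / 6.67 × 10^-3 = 0.686

0.686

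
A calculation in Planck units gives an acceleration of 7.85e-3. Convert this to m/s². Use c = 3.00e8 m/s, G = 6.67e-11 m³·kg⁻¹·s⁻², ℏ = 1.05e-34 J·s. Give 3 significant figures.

One Planck acceleration: a_P = √(c⁷/(ℏG)) = 5.59e51 m/s².
7.85e-3 × 5.59e51 m/s² = 4.39e49 m/s²

4.39e49 m/s²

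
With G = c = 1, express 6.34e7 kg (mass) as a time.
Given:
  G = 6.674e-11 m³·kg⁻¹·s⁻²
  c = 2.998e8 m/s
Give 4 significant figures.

1.570e-28 s

Mass → time via G/c³.
6.34e7 kg × (G/c³) = 1.570e-28 s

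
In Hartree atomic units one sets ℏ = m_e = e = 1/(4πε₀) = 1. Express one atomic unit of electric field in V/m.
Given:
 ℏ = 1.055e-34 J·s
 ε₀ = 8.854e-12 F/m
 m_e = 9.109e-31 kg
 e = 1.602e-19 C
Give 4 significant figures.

E_au = E_h/(e a₀) = m_e²e⁵/((4πε₀)³ℏ⁴)
E_h = 4.354e-18 J
a₀ = 5.297e-11 m
E_h/(e·a₀) = 5.131e11 V/m

5.131e11 V/m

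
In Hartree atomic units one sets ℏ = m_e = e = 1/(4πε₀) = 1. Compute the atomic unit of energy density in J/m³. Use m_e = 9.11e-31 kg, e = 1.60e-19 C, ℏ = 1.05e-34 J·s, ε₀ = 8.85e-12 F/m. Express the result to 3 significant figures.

u_au = E_h/a₀³ = m_e⁴e¹⁰/((4πε₀)⁵ℏ⁸)
E_h = 4.38e-18 J
a₀ = 5.26e-11 m
E_h/a₀³ = 3.01e13 J/m³

3.01e13 J/m³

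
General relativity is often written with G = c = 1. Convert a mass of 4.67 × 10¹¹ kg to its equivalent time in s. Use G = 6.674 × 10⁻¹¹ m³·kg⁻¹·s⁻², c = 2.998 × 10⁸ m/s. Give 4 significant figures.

Mass → time via G/c³.
4.67 × 10¹¹ kg × (G/c³) = 1.157 × 10⁻²⁴ s

1.157 × 10⁻²⁴ s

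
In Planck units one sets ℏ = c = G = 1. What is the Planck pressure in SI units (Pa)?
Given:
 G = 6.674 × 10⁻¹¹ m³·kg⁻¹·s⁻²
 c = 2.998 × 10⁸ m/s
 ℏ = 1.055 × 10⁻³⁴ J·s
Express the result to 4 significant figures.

4.632 × 10¹¹³ Pa

p_P = c⁷/(ℏG²)
  = 2.177 × 10⁵⁹ / 4.699 × 10⁻⁵⁵
  = 4.632 × 10¹¹³ Pa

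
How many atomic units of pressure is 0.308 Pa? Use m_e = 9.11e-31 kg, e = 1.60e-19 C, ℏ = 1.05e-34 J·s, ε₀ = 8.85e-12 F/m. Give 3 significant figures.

atomic unit of pressure: P_au = E_h/a₀³ = m_e⁴e¹⁰/((4πε₀)⁵ℏ⁸) = 3.01e13 Pa.
0.308 / 3.01e13 = 1.02e-14

1.02e-14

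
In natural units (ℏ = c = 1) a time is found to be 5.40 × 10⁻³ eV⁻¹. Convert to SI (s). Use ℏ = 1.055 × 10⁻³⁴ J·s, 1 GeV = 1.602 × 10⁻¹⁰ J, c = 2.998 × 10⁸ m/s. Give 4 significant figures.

3.556 × 10⁻¹⁸ s

A time is [E]⁻¹ in ℏ=c=1; restore one factor of ℏ.
1 GeV⁻¹ → ℏ × (1 GeV in J)⁻¹ = 6.586 × 10⁻²⁵ s.
Convert the energy scale: 5.40 × 10⁻³ eV⁻¹ = 5.40 × 10⁶ GeV⁻¹.
Result: 5.40 × 10⁶ × 6.586 × 10⁻²⁵ = 3.556 × 10⁻¹⁸ s.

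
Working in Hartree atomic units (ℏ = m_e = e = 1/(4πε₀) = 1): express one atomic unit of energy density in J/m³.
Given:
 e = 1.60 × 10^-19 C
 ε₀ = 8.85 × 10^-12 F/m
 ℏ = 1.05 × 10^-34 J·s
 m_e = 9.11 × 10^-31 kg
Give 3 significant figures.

Dimensional analysis gives u_au = E_h/a₀³ = m_e⁴e¹⁰/((4πε₀)⁵ℏ⁸).
E_h = 4.38 × 10^-18 J
a₀ = 5.26 × 10^-11 m
E_h/a₀³ = 3.01 × 10^13 J/m³

3.01 × 10^13 J/m³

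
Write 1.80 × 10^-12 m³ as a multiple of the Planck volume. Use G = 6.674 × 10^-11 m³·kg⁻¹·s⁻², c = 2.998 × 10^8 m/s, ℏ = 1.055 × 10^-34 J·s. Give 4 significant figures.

4.261 × 10^92

Planck volume: V_P = (ℏG/c³)^(3/2) = 4.224 × 10^-105 m³.
1.80 × 10^-12 / 4.224 × 10^-105 = 4.261 × 10^92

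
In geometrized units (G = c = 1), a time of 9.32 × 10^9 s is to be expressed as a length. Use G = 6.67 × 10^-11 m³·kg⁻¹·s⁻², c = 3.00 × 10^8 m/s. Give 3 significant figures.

2.80 × 10^18 m

Time → length via c.
9.32 × 10^9 s × (c) = 2.80 × 10^18 m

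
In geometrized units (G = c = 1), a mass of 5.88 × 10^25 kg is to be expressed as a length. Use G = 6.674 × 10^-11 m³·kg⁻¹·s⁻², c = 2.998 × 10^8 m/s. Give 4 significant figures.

In G = c = 1 units mass has dimensions of length; the conversion factor is G/c².
5.88 × 10^25 kg × (G/c²) = 0.04366 m

0.04366 m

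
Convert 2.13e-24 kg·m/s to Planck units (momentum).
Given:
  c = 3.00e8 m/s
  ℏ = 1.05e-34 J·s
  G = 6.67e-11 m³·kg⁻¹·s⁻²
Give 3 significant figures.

Planck momentum: p_P = √(ℏc³/G) = 6.52 kg·m/s.
2.13e-24 / 6.52 = 3.27e-25

3.27e-25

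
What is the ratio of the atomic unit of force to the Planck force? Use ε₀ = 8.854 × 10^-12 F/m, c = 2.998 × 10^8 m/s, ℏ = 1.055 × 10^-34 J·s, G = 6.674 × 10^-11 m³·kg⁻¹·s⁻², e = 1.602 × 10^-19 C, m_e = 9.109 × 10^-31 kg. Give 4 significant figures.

atomic unit of force: F_au = E_h/a₀ = m_e²e⁶/((4πε₀)³ℏ⁴) = 8.220 × 10^-8 N
Planck force: F_P = c⁴/G = 1.210 × 10^44 N
ratio = 8.220 × 10^-8 / 1.210 × 10^44 = 6.791 × 10^-52

6.791 × 10^-52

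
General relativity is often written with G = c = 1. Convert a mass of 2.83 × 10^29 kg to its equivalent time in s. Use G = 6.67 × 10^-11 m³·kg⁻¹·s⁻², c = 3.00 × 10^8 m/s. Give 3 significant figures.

Mass → time via G/c³.
2.83 × 10^29 kg × (G/c³) = 6.99 × 10^-7 s

6.99 × 10^-7 s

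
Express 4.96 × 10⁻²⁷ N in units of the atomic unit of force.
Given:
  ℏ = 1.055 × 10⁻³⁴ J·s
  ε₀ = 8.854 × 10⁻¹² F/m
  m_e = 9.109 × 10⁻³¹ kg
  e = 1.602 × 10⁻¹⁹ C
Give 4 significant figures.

atomic unit of force: F_au = E_h/a₀ = m_e²e⁶/((4πε₀)³ℏ⁴) = 8.220 × 10⁻⁸ N.
4.96 × 10⁻²⁷ / 8.220 × 10⁻⁸ = 6.034 × 10⁻²⁰

6.034 × 10⁻²⁰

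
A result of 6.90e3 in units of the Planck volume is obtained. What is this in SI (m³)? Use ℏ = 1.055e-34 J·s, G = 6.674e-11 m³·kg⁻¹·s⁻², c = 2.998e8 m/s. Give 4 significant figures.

2.915e-101 m³

One Planck volume: V_P = (ℏG/c³)^(3/2) = 4.224e-105 m³.
6.90e3 × 4.224e-105 m³ = 2.915e-101 m³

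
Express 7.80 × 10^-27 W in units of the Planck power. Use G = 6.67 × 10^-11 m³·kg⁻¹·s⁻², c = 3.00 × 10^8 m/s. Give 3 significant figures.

Planck power: P_P = c⁵/G = 3.64 × 10^52 W.
7.80 × 10^-27 / 3.64 × 10^52 = 2.14 × 10^-79

2.14 × 10^-79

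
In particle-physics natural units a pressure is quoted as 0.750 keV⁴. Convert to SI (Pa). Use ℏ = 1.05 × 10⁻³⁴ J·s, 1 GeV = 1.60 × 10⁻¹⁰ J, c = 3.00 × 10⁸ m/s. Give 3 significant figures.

Pressure is [E]/[L]³ = [E]⁴/(ℏc)³.
1 GeV⁴ → 1/(ℏc)³ × (1 GeV in J)⁴ = 2.10 × 10³⁷ Pa.
Convert the energy scale: 0.750 keV⁴ = 7.50 × 10⁻²⁵ GeV⁴.
Result: 7.50 × 10⁻²⁵ × 2.10 × 10³⁷ = 1.57 × 10¹³ Pa.

1.57 × 10¹³ Pa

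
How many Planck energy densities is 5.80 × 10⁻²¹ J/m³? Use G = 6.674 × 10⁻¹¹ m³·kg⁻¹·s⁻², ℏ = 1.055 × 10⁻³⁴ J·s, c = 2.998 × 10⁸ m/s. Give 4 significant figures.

1.252 × 10⁻¹³⁴

Planck energy density: u_P = c⁷/(ℏG²) = 4.632 × 10¹¹³ J/m³.
5.80 × 10⁻²¹ / 4.632 × 10¹¹³ = 1.252 × 10⁻¹³⁴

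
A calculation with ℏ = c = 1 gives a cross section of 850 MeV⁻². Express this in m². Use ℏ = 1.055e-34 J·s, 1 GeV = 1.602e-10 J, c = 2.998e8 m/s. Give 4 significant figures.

Area is [L]² = [E]⁻²·(ℏc)²; restore (ℏc)².
1 GeV⁻² → (ℏc)² × (1 GeV in J)⁻² = 3.898e-32 m².
Convert the energy scale: 850 MeV⁻² = 8.50e8 GeV⁻².
Result: 8.50e8 × 3.898e-32 = 3.313e-23 m².

3.313e-23 m²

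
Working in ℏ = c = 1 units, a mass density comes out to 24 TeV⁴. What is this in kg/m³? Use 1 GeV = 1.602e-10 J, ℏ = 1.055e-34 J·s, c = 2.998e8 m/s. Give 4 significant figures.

Mass density is [E]/(c²[L]³) = [E]⁴/(ℏ³c⁵).
1 GeV⁴ → 1/(ℏ³c⁵) × (1 GeV in J)⁴ = 2.316e20 kg/m³.
Convert the energy scale: 24 TeV⁴ = 2.40e13 GeV⁴.
Result: 2.40e13 × 2.316e20 = 5.558e33 kg/m³.

5.558e33 kg/m³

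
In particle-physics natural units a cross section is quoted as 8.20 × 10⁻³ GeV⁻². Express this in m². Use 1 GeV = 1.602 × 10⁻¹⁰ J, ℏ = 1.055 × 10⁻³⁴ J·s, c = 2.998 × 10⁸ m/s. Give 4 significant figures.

Area is [L]² = [E]⁻²·(ℏc)²; restore (ℏc)².
1 GeV⁻² → (ℏc)² × (1 GeV in J)⁻² = 3.898 × 10⁻³² m².
Result: 8.20 × 10⁻³ × 3.898 × 10⁻³² = 3.196 × 10⁻³⁴ m².

3.196 × 10⁻³⁴ m²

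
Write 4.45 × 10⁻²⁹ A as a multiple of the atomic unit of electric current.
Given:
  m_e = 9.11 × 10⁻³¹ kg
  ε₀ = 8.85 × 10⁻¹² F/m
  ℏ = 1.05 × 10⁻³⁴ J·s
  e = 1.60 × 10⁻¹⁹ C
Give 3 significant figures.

6.67 × 10⁻²⁷

atomic unit of electric current: I_au = e E_h/ℏ = m_e e⁵/((4πε₀)²ℏ³) = 6.67 × 10⁻³ A.
4.45 × 10⁻²⁹ / 6.67 × 10⁻³ = 6.67 × 10⁻²⁷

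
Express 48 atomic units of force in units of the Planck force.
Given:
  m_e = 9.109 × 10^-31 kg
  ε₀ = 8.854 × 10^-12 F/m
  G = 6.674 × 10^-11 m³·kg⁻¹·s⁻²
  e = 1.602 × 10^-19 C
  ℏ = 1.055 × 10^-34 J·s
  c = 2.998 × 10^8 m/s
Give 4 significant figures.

atomic unit of force: F_au = E_h/a₀ = m_e²e⁶/((4πε₀)³ℏ⁴) = 8.220 × 10^-8 N
Planck force: F_P = c⁴/G = 1.210 × 10^44 N
48 × 8.220 × 10^-8 / 1.210 × 10^44 = 3.260 × 10^-50

3.260 × 10^-50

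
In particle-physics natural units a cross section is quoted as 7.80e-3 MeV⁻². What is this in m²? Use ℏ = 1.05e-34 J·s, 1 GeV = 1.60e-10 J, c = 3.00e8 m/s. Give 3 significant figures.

Area is [L]² = [E]⁻²·(ℏc)²; restore (ℏc)².
1 GeV⁻² → (ℏc)² × (1 GeV in J)⁻² = 3.88e-32 m².
Convert the energy scale: 7.80e-3 MeV⁻² = 7.80e3 GeV⁻².
Result: 7.80e3 × 3.88e-32 = 3.02e-28 m².

3.02e-28 m²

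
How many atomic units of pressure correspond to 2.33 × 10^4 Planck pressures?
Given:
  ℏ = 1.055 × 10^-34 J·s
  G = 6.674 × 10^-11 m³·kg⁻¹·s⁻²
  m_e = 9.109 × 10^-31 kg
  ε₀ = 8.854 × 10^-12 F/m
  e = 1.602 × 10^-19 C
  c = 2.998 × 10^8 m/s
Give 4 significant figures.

3.685 × 10^104

Planck pressure: p_P = c⁷/(ℏG²) = 4.632 × 10^113 Pa
atomic unit of pressure: P_au = E_h/a₀³ = m_e⁴e¹⁰/((4πε₀)⁵ℏ⁸) = 2.929 × 10^13 Pa
2.33 × 10^4 × 4.632 × 10^113 / 2.929 × 10^13 = 3.685 × 10^104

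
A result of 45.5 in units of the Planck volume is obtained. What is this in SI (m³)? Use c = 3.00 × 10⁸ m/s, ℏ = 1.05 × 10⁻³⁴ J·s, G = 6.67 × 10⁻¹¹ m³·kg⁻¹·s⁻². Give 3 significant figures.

One Planck volume: V_P = (ℏG/c³)^(3/2) = 4.18 × 10⁻¹⁰⁵ m³.
45.5 × 4.18 × 10⁻¹⁰⁵ m³ = 1.90 × 10⁻¹⁰³ m³

1.90 × 10⁻¹⁰³ m³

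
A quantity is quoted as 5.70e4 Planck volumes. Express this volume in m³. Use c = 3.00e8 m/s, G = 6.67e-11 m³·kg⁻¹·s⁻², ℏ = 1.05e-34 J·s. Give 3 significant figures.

One Planck volume: V_P = (ℏG/c³)^(3/2) = 4.18e-105 m³.
5.70e4 × 4.18e-105 m³ = 2.38e-100 m³

2.38e-100 m³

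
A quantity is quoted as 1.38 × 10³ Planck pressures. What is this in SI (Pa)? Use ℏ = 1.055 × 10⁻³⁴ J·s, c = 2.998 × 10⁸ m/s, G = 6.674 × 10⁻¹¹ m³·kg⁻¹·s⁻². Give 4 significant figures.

6.393 × 10¹¹⁶ Pa

One Planck pressure: p_P = c⁷/(ℏG²) = 4.632 × 10¹¹³ Pa.
1.38 × 10³ × 4.632 × 10¹¹³ Pa = 6.393 × 10¹¹⁶ Pa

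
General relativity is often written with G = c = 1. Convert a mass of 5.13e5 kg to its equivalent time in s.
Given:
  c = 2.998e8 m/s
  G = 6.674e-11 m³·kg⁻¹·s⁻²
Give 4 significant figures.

1.271e-30 s

Mass → time via G/c³.
5.13e5 kg × (G/c³) = 1.271e-30 s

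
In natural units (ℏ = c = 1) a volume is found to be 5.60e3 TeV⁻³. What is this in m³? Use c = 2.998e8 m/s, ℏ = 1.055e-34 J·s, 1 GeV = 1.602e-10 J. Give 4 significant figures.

Volume is [L]³ = [E]⁻³·(ℏc)³.
1 GeV⁻³ → (ℏc)³ × (1 GeV in J)⁻³ = 7.696e-48 m³.
Convert the energy scale: 5.60e3 TeV⁻³ = 5.60e-6 GeV⁻³.
Result: 5.60e-6 × 7.696e-48 = 4.310e-53 m³.

4.310e-53 m³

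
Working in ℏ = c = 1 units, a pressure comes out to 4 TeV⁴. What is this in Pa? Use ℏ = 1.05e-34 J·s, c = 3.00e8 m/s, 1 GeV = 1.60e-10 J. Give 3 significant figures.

8.39e49 Pa

Pressure is [E]/[L]³ = [E]⁴/(ℏc)³.
1 GeV⁴ → 1/(ℏc)³ × (1 GeV in J)⁴ = 2.10e37 Pa.
Convert the energy scale: 4 TeV⁴ = 4.00e12 GeV⁴.
Result: 4.00e12 × 2.10e37 = 8.39e49 Pa.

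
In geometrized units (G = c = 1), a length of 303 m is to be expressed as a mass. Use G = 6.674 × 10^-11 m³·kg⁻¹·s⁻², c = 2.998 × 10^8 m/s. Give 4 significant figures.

Length → mass via c²/G.
303 m × (c²/G) = 4.081 × 10^29 kg

4.081 × 10^29 kg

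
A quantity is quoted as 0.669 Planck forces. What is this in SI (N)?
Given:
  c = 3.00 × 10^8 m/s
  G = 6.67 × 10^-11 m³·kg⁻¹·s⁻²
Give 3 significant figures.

One Planck force: F_P = c⁴/G = 1.21 × 10^44 N.
0.669 × 1.21 × 10^44 N = 8.12 × 10^43 N

8.12 × 10^43 N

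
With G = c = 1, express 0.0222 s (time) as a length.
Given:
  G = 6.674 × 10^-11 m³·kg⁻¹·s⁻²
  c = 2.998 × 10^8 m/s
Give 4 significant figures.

Time → length via c.
0.0222 s × (c) = 6.656 × 10^6 m

6.656 × 10^6 m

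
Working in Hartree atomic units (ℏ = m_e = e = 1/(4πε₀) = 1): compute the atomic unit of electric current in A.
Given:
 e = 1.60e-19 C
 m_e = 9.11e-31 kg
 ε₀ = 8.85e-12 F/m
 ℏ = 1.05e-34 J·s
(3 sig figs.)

6.67e-3 A

From ℏ = m_e = e = 1/(4πε₀) = 1 the current scale is I_au = e E_h/ℏ = m_e e⁵/((4πε₀)²ℏ³).
E_h = 4.38e-18 J
e·E_h/ℏ = 6.67e-3 A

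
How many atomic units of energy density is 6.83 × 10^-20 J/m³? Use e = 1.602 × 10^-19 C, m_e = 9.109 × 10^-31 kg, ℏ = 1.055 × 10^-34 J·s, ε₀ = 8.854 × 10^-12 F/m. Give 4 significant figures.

2.332 × 10^-33

atomic unit of energy density: u_au = E_h/a₀³ = m_e⁴e¹⁰/((4πε₀)⁵ℏ⁸) = 2.929 × 10^13 J/m³.
6.83 × 10^-20 / 2.929 × 10^13 = 2.332 × 10^-33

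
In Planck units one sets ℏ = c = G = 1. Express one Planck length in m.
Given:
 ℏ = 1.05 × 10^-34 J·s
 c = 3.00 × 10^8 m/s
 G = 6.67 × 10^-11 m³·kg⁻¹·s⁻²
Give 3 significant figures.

ℓ_P = √(ℏG/c³)
  = √(2.59 × 10^-70)
  = 1.61 × 10^-35 m

1.61 × 10^-35 m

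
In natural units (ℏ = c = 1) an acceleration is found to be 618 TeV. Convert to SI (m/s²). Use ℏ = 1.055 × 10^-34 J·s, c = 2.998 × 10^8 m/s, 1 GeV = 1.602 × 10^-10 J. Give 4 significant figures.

2.813 × 10^38 m/s²

Acceleration is [L]/[T]² = c·[E]/ℏ.
1 GeV → c/ℏ × (1 GeV in J) = 4.552 × 10^32 m/s².
Convert the energy scale: 618 TeV = 6.18 × 10^5 GeV.
Result: 6.18 × 10^5 × 4.552 × 10^32 = 2.813 × 10^38 m/s².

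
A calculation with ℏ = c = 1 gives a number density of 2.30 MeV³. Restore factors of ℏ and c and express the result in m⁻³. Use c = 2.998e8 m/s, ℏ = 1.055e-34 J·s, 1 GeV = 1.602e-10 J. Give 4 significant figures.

Number density is [L]⁻³ = [E]³/(ℏc)³.
1 GeV³ → 1/(ℏc)³ × (1 GeV in J)³ = 1.299e47 m⁻³.
Convert the energy scale: 2.30 MeV³ = 2.30e-9 GeV³.
Result: 2.30e-9 × 1.299e47 = 2.989e38 m⁻³.

2.989e38 m⁻³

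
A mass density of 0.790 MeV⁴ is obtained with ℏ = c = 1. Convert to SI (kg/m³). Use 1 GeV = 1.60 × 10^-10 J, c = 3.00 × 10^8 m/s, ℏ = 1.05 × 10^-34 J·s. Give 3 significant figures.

Mass density is [E]/(c²[L]³) = [E]⁴/(ℏ³c⁵).
1 GeV⁴ → 1/(ℏ³c⁵) × (1 GeV in J)⁴ = 2.33 × 10^20 kg/m³.
Convert the energy scale: 0.790 MeV⁴ = 7.90 × 10^-13 GeV⁴.
Result: 7.90 × 10^-13 × 2.33 × 10^20 = 1.84 × 10^8 kg/m³.

1.84 × 10^8 kg/m³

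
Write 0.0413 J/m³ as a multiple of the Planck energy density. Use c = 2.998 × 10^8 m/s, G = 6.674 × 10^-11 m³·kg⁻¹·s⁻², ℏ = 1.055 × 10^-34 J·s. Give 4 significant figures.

8.916 × 10^-116

Planck energy density: u_P = c⁷/(ℏG²) = 4.632 × 10^113 J/m³.
0.0413 / 4.632 × 10^113 = 8.916 × 10^-116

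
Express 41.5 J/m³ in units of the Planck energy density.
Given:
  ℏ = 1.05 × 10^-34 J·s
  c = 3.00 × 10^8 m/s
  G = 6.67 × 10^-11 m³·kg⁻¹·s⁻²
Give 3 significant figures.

8.86 × 10^-113

Planck energy density: u_P = c⁷/(ℏG²) = 4.68 × 10^113 J/m³.
41.5 / 4.68 × 10^113 = 8.86 × 10^-113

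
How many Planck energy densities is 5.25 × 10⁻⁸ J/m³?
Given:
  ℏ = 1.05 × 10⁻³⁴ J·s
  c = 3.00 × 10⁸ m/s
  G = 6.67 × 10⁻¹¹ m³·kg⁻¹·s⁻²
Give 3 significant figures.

1.12 × 10⁻¹²¹

Planck energy density: u_P = c⁷/(ℏG²) = 4.68 × 10¹¹³ J/m³.
5.25 × 10⁻⁸ / 4.68 × 10¹¹³ = 1.12 × 10⁻¹²¹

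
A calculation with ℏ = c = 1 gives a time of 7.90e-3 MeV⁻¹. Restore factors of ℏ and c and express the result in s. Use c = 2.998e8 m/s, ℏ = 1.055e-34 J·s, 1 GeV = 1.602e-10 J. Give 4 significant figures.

5.203e-24 s

A time is [E]⁻¹ in ℏ=c=1; restore one factor of ℏ.
1 GeV⁻¹ → ℏ × (1 GeV in J)⁻¹ = 6.586e-25 s.
Convert the energy scale: 7.90e-3 MeV⁻¹ = 7.90 GeV⁻¹.
Result: 7.90 × 6.586e-25 = 5.203e-24 s.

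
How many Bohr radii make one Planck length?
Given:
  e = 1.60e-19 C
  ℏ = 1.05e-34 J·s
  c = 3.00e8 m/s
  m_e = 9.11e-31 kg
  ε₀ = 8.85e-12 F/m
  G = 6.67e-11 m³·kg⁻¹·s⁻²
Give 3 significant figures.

3.06e-25

Planck length: ℓ_P = √(ℏG/c³) = 1.61e-35 m
Bohr radius: a₀ = 4πε₀ℏ²/(m_e e²) = 5.26e-11 m
ratio = 1.61e-35 / 5.26e-11 = 3.06e-25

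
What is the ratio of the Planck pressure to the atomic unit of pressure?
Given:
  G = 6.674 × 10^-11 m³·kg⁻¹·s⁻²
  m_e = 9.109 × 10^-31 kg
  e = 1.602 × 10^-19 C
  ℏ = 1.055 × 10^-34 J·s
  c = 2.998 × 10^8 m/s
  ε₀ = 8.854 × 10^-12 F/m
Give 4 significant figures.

Planck pressure: p_P = c⁷/(ℏG²) = 4.632 × 10^113 Pa
atomic unit of pressure: P_au = E_h/a₀³ = m_e⁴e¹⁰/((4πε₀)⁵ℏ⁸) = 2.929 × 10^13 Pa
ratio = 4.632 × 10^113 / 2.929 × 10^13 = 1.581 × 10^100

1.581 × 10^100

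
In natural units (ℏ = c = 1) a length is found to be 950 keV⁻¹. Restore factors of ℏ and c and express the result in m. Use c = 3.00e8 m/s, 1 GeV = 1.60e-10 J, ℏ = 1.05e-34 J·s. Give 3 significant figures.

1.87e-7 m

A length is [E]⁻¹ in ℏ=c=1; restore one factor of ℏc.
1 GeV⁻¹ → ℏc × (1 GeV in J)⁻¹ = 1.97e-16 m.
Convert the energy scale: 950 keV⁻¹ = 9.50e8 GeV⁻¹.
Result: 9.50e8 × 1.97e-16 = 1.87e-7 m.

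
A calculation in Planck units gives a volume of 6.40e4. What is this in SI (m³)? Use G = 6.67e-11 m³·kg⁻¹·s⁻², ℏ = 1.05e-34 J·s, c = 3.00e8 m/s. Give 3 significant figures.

2.67e-100 m³

One Planck volume: V_P = (ℏG/c³)^(3/2) = 4.18e-105 m³.
6.40e4 × 4.18e-105 m³ = 2.67e-100 m³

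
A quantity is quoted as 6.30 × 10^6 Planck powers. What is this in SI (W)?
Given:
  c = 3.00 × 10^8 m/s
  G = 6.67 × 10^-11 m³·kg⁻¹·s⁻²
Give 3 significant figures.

2.30 × 10^59 W

One Planck power: P_P = c⁵/G = 3.64 × 10^52 W.
6.30 × 10^6 × 3.64 × 10^52 W = 2.30 × 10^59 W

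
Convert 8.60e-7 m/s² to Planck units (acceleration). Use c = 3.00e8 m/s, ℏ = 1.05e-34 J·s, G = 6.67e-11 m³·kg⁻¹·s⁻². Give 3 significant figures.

1.54e-58

Planck acceleration: a_P = √(c⁷/(ℏG)) = 5.59e51 m/s².
8.60e-7 / 5.59e51 = 1.54e-58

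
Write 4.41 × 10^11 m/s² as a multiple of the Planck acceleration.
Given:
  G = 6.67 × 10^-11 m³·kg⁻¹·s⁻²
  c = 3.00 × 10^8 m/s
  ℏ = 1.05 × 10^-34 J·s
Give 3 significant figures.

Planck acceleration: a_P = √(c⁷/(ℏG)) = 5.59 × 10^51 m/s².
4.41 × 10^11 / 5.59 × 10^51 = 7.89 × 10^-41

7.89 × 10^-41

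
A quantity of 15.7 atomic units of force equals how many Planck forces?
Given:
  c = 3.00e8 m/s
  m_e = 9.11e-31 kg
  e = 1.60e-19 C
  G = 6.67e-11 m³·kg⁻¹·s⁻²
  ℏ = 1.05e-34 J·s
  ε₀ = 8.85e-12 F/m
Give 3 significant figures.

1.08e-50

atomic unit of force: F_au = E_h/a₀ = m_e²e⁶/((4πε₀)³ℏ⁴) = 8.33e-8 N
Planck force: F_P = c⁴/G = 1.21e44 N
15.7 × 8.33e-8 / 1.21e44 = 1.08e-50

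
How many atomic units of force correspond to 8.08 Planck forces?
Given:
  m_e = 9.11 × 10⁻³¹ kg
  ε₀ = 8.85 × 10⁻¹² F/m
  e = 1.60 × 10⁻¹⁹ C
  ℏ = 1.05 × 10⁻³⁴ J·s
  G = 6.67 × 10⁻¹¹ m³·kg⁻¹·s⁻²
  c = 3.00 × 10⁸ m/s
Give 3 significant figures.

Planck force: F_P = c⁴/G = 1.21 × 10⁴⁴ N
atomic unit of force: F_au = E_h/a₀ = m_e²e⁶/((4πε₀)³ℏ⁴) = 8.33 × 10⁻⁸ N
8.08 × 1.21 × 10⁴⁴ / 8.33 × 10⁻⁸ = 1.18 × 10⁵²

1.18 × 10⁵²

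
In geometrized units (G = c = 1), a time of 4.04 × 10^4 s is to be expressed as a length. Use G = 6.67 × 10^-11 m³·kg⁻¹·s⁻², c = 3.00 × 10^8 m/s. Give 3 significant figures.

1.21 × 10^13 m

Time → length via c.
4.04 × 10^4 s × (c) = 1.21 × 10^13 m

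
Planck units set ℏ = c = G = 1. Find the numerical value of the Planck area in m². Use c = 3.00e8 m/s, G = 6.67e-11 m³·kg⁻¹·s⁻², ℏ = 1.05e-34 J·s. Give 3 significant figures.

2.59e-70 m²

Dimensional analysis gives A_P = ℏG/c³.
  = 7.00e-45 / 2.70e25
  = 2.59e-70 m²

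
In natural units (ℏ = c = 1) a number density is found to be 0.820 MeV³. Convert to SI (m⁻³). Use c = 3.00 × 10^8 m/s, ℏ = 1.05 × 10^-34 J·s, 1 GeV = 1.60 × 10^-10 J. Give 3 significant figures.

Number density is [L]⁻³ = [E]³/(ℏc)³.
1 GeV³ → 1/(ℏc)³ × (1 GeV in J)³ = 1.31 × 10^47 m⁻³.
Convert the energy scale: 0.820 MeV³ = 8.20 × 10^-10 GeV³.
Result: 8.20 × 10^-10 × 1.31 × 10^47 = 1.07 × 10^38 m⁻³.

1.07 × 10^38 m⁻³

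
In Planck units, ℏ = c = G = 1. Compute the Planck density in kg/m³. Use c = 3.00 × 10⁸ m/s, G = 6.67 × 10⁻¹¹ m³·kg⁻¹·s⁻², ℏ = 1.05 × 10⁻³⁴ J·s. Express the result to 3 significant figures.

5.20 × 10⁹⁶ kg/m³

From ℏ = c = G = 1 the density scale is ρ_P = c⁵/(ℏG²).
  = 2.43 × 10⁴² / 4.67 × 10⁻⁵⁵
  = 5.20 × 10⁹⁶ kg/m³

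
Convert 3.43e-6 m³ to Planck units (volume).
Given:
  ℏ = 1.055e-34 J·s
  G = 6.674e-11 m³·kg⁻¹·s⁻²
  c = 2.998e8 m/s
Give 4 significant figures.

Planck volume: V_P = (ℏG/c³)^(3/2) = 4.224e-105 m³.
3.43e-6 / 4.224e-105 = 8.120e98

8.120e98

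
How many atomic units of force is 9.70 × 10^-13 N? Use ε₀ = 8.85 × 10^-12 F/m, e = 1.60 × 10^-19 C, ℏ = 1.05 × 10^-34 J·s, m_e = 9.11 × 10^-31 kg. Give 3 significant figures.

1.16 × 10^-5

atomic unit of force: F_au = E_h/a₀ = m_e²e⁶/((4πε₀)³ℏ⁴) = 8.33 × 10^-8 N.
9.70 × 10^-13 / 8.33 × 10^-8 = 1.16 × 10^-5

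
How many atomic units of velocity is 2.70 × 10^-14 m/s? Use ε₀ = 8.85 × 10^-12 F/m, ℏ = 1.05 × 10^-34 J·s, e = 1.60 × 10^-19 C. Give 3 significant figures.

atomic unit of velocity: v_au = e²/(4πε₀ℏ) = 2.19 × 10^6 m/s.
2.70 × 10^-14 / 2.19 × 10^6 = 1.23 × 10^-20

1.23 × 10^-20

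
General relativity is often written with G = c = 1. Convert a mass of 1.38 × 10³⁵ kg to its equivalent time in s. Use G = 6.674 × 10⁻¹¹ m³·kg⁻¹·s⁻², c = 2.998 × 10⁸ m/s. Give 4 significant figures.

Mass → time via G/c³.
1.38 × 10³⁵ kg × (G/c³) = 0.3418 s

0.3418 s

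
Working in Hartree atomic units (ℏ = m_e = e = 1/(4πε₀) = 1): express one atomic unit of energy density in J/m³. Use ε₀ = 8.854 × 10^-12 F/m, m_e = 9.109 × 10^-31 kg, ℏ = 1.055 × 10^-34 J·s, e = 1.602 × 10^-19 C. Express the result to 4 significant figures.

2.929 × 10^13 J/m³

From ℏ = m_e = e = 1/(4πε₀) = 1 the energy density scale is u_au = E_h/a₀³ = m_e⁴e¹⁰/((4πε₀)⁵ℏ⁸).
E_h = 4.354 × 10^-18 J
a₀ = 5.297 × 10^-11 m
E_h/a₀³ = 2.929 × 10^13 J/m³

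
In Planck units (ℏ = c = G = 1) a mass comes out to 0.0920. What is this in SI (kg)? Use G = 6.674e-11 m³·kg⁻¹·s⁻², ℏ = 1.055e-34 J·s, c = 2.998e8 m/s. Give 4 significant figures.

2.003e-9 kg

One Planck mass: m_P = √(ℏc/G) = 2.177e-8 kg.
0.0920 × 2.177e-8 kg = 2.003e-9 kg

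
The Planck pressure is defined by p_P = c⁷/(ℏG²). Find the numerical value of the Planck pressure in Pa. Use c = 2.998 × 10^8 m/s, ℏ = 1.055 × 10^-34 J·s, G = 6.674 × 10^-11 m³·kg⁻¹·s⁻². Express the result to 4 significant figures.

p_P = c⁷/(ℏG²)
  = 2.177 × 10^59 / 4.699 × 10^-55
  = 4.632 × 10^113 Pa

4.632 × 10^113 Pa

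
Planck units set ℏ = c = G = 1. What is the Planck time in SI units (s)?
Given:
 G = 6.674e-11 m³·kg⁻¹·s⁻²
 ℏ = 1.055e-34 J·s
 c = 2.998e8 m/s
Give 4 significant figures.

5.392e-44 s

From ℏ = c = G = 1 the time scale is t_P = √(ℏG/c⁵).
  = √(2.907e-87)
  = 5.392e-44 s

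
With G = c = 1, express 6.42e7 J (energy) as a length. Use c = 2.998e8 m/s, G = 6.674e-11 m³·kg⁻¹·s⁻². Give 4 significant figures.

5.304e-37 m

Energy → length via G/c⁴.
6.42e7 J × (G/c⁴) = 5.304e-37 m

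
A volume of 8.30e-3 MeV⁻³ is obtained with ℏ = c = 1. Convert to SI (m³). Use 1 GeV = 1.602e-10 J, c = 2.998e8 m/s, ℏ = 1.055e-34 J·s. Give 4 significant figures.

6.388e-41 m³

Volume is [L]³ = [E]⁻³·(ℏc)³.
1 GeV⁻³ → (ℏc)³ × (1 GeV in J)⁻³ = 7.696e-48 m³.
Convert the energy scale: 8.30e-3 MeV⁻³ = 8.30e6 GeV⁻³.
Result: 8.30e6 × 7.696e-48 = 6.388e-41 m³.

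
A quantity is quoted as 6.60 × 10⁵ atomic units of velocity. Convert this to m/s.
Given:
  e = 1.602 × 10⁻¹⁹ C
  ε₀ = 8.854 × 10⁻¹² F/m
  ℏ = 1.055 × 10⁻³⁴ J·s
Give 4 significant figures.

One atomic unit of velocity: v_au = e²/(4πε₀ℏ) = 2.186 × 10⁶ m/s.
6.60 × 10⁵ × 2.186 × 10⁶ m/s = 1.443 × 10¹² m/s

1.443 × 10¹² m/s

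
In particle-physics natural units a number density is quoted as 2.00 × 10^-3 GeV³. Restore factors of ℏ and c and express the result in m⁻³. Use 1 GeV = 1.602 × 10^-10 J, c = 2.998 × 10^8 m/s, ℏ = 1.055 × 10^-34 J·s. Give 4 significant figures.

2.599 × 10^44 m⁻³

Number density is [L]⁻³ = [E]³/(ℏc)³.
1 GeV³ → 1/(ℏc)³ × (1 GeV in J)³ = 1.299 × 10^47 m⁻³.
Result: 2.00 × 10^-3 × 1.299 × 10^47 = 2.599 × 10^44 m⁻³.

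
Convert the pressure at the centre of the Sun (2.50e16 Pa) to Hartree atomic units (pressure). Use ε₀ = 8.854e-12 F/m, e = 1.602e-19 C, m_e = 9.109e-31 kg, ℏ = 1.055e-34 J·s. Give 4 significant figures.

853.5

atomic unit of pressure: P_au = E_h/a₀³ = m_e⁴e¹⁰/((4πε₀)⁵ℏ⁸) = 2.929e13 Pa.
2.50e16 / 2.929e13 = 853.5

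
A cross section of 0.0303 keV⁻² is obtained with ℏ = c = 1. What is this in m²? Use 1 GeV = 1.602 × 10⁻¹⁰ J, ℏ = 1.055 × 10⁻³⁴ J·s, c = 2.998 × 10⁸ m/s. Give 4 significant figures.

1.181 × 10⁻²¹ m²

Area is [L]² = [E]⁻²·(ℏc)²; restore (ℏc)².
1 GeV⁻² → (ℏc)² × (1 GeV in J)⁻² = 3.898 × 10⁻³² m².
Convert the energy scale: 0.0303 keV⁻² = 3.03 × 10¹⁰ GeV⁻².
Result: 3.03 × 10¹⁰ × 3.898 × 10⁻³² = 1.181 × 10⁻²¹ m².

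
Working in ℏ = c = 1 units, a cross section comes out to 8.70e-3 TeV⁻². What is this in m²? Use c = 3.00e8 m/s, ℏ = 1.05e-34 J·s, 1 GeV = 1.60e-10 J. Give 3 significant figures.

3.37e-40 m²

Area is [L]² = [E]⁻²·(ℏc)²; restore (ℏc)².
1 GeV⁻² → (ℏc)² × (1 GeV in J)⁻² = 3.88e-32 m².
Convert the energy scale: 8.70e-3 TeV⁻² = 8.70e-9 GeV⁻².
Result: 8.70e-9 × 3.88e-32 = 3.37e-40 m².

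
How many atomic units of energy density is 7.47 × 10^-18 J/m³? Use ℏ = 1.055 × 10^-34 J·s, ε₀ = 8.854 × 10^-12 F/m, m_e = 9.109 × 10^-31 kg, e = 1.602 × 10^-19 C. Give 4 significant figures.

2.550 × 10^-31

atomic unit of energy density: u_au = E_h/a₀³ = m_e⁴e¹⁰/((4πε₀)⁵ℏ⁸) = 2.929 × 10^13 J/m³.
7.47 × 10^-18 / 2.929 × 10^13 = 2.550 × 10^-31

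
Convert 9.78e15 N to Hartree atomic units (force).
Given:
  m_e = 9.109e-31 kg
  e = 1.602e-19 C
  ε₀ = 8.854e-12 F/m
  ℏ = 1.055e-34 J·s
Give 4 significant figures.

atomic unit of force: F_au = E_h/a₀ = m_e²e⁶/((4πε₀)³ℏ⁴) = 8.220e-8 N.
9.78e15 / 8.220e-8 = 1.190e23

1.190e23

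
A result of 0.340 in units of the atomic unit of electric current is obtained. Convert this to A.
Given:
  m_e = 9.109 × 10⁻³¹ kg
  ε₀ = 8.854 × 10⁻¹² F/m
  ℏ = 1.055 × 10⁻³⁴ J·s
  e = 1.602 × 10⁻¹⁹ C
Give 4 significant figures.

One atomic unit of electric current: I_au = e E_h/ℏ = m_e e⁵/((4πε₀)²ℏ³) = 6.612 × 10⁻³ A.
0.340 × 6.612 × 10⁻³ A = 2.248 × 10⁻³ A

2.248 × 10⁻³ A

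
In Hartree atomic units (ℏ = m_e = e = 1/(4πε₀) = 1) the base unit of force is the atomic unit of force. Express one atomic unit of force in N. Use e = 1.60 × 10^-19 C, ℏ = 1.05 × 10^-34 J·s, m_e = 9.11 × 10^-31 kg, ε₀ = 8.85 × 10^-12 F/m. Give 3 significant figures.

F_au = E_h/a₀ = m_e²e⁶/((4πε₀)³ℏ⁴)
E_h = 4.38 × 10^-18 J
a₀ = 5.26 × 10^-11 m
E_h/a₀ = 8.33 × 10^-8 N

8.33 × 10^-8 N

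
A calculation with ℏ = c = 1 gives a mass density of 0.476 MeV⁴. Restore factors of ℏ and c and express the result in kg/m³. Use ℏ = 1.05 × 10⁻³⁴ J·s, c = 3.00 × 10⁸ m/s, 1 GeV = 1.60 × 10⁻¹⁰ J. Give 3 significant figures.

Mass density is [E]/(c²[L]³) = [E]⁴/(ℏ³c⁵).
1 GeV⁴ → 1/(ℏ³c⁵) × (1 GeV in J)⁴ = 2.33 × 10²⁰ kg/m³.
Convert the energy scale: 0.476 MeV⁴ = 4.76 × 10⁻¹³ GeV⁴.
Result: 4.76 × 10⁻¹³ × 2.33 × 10²⁰ = 1.11 × 10⁸ kg/m³.

1.11 × 10⁸ kg/m³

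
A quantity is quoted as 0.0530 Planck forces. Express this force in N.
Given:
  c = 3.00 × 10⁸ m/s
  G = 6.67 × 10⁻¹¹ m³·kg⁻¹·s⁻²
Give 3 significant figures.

One Planck force: F_P = c⁴/G = 1.21 × 10⁴⁴ N.
0.0530 × 1.21 × 10⁴⁴ N = 6.44 × 10⁴² N

6.44 × 10⁴² N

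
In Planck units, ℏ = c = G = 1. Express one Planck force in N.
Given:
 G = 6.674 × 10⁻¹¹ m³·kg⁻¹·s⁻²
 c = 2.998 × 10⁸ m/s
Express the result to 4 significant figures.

The unique combination of the constants set to 1 with dimensions of force is F_P = c⁴/G.
  = 8.078 × 10³³ / 6.674 × 10⁻¹¹
  = 1.210 × 10⁴⁴ N

1.210 × 10⁴⁴ N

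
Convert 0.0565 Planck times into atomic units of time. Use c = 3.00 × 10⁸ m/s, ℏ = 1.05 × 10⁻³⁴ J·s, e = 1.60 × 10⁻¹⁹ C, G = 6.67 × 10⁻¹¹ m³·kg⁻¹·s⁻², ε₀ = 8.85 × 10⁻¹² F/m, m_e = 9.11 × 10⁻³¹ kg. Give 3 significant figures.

1.26 × 10⁻²⁸

Planck time: t_P = √(ℏG/c⁵) = 5.37 × 10⁻⁴⁴ s
atomic unit of time: τ_au = (4πε₀)²ℏ³/(m_e e⁴) = 2.40 × 10⁻¹⁷ s
0.0565 × 5.37 × 10⁻⁴⁴ / 2.40 × 10⁻¹⁷ = 1.26 × 10⁻²⁸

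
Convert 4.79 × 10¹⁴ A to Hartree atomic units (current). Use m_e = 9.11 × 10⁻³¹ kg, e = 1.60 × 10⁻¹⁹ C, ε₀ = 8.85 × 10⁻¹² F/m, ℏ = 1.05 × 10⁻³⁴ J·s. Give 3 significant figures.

atomic unit of electric current: I_au = e E_h/ℏ = m_e e⁵/((4πε₀)²ℏ³) = 6.67 × 10⁻³ A.
4.79 × 10¹⁴ / 6.67 × 10⁻³ = 7.18 × 10¹⁶

7.18 × 10¹⁶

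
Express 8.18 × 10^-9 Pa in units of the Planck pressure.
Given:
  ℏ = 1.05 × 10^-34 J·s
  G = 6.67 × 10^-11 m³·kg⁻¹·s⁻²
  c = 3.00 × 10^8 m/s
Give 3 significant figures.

Planck pressure: p_P = c⁷/(ℏG²) = 4.68 × 10^113 Pa.
8.18 × 10^-9 / 4.68 × 10^113 = 1.75 × 10^-122

1.75 × 10^-122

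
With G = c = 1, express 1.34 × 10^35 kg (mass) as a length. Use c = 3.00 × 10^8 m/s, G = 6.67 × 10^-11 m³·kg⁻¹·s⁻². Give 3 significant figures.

9.93 × 10^7 m

In G = c = 1 units mass has dimensions of length; the conversion factor is G/c².
1.34 × 10^35 kg × (G/c²) = 9.93 × 10^7 m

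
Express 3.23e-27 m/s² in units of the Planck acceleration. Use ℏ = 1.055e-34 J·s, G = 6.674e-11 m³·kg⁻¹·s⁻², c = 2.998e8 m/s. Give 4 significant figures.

5.809e-79

Planck acceleration: a_P = √(c⁷/(ℏG)) = 5.560e51 m/s².
3.23e-27 / 5.560e51 = 5.809e-79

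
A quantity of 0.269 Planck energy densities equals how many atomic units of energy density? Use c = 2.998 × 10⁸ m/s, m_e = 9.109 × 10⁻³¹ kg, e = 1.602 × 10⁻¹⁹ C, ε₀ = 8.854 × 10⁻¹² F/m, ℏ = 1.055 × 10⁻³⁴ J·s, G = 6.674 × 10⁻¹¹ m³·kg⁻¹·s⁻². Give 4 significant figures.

4.254 × 10⁹⁹

Planck energy density: u_P = c⁷/(ℏG²) = 4.632 × 10¹¹³ J/m³
atomic unit of energy density: u_au = E_h/a₀³ = m_e⁴e¹⁰/((4πε₀)⁵ℏ⁸) = 2.929 × 10¹³ J/m³
0.269 × 4.632 × 10¹¹³ / 2.929 × 10¹³ = 4.254 × 10⁹⁹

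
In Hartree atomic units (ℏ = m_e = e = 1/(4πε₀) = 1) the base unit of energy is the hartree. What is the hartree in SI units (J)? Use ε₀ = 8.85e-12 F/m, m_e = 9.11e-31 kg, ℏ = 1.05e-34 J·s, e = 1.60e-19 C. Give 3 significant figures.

4.38e-18 J

E_h = m_e e⁴/(4πε₀ℏ)²
  = 5.97e-106 / 1.36e-88
  = 4.38e-18 J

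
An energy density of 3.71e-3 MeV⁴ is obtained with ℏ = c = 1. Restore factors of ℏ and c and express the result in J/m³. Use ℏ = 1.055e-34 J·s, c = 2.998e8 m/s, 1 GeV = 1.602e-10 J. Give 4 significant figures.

[E]/[L]³ = [E]⁴/(ℏc)³; restore (ℏc)⁻³.
1 GeV⁴ → 1/(ℏc)³ × (1 GeV in J)⁴ = 2.082e37 J/m³.
Convert the energy scale: 3.71e-3 MeV⁴ = 3.71e-15 GeV⁴.
Result: 3.71e-15 × 2.082e37 = 7.723e22 J/m³.

7.723e22 J/m³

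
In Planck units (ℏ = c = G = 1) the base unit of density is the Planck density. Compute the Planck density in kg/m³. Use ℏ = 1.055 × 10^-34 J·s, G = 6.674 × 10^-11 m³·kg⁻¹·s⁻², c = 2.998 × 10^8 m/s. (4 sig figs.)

5.154 × 10^96 kg/m³

ρ_P = c⁵/(ℏG²)
  = 2.422 × 10^42 / 4.699 × 10^-55
  = 5.154 × 10^96 kg/m³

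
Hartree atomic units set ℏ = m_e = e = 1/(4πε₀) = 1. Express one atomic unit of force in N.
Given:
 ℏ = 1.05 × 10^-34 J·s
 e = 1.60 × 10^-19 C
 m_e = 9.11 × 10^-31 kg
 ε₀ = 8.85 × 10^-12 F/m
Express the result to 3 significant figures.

8.33 × 10^-8 N

The unique combination of the constants set to 1 with dimensions of force is F_au = E_h/a₀ = m_e²e⁶/((4πε₀)³ℏ⁴).
E_h = 4.38 × 10^-18 J
a₀ = 5.26 × 10^-11 m
E_h/a₀ = 8.33 × 10^-8 N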